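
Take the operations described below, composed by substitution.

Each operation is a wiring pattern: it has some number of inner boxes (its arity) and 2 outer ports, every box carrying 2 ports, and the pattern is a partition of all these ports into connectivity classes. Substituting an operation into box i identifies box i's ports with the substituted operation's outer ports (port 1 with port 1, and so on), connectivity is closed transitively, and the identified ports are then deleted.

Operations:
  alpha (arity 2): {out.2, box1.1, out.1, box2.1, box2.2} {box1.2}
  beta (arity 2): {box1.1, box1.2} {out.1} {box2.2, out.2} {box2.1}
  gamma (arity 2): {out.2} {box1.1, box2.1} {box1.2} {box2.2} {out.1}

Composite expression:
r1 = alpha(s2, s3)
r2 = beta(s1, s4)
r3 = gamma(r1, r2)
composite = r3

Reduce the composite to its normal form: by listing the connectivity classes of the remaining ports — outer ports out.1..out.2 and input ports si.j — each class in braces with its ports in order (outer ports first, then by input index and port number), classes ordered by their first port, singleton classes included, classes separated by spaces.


Treat the ports identified at gamma as solder joints: merge, then drop.
after alpha, the pattern on (s2, s3) reads {out.1, out.2, s2.1, s3.1, s3.2} {s2.2} (out.j = its outer ports)
after beta, the pattern on (s1, s4) reads {out.1} {out.2, s4.2} {s1.1, s1.2} {s4.1} (out.j = its outer ports)
after gamma, the pattern on (s2, s3, s1, s4) reads {out.1} {out.2} {s1.1, s1.2} {s2.1, s3.1, s3.2} {s2.2} {s4.1} {s4.2} (out.j = its outer ports)

{out.1} {out.2} {s1.1, s1.2} {s2.1, s3.1, s3.2} {s2.2} {s4.1} {s4.2}


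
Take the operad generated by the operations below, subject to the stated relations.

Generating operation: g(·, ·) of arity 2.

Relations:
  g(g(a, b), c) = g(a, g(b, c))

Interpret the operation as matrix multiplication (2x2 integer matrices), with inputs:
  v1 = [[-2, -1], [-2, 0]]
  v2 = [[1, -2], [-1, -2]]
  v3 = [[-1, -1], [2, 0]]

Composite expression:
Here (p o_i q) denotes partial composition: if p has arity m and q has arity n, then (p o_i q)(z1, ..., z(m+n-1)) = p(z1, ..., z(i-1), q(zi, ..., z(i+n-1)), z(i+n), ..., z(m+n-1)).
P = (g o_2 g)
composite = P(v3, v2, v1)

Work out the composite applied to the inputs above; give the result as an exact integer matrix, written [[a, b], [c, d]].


[[-8, 0], [4, -2]]


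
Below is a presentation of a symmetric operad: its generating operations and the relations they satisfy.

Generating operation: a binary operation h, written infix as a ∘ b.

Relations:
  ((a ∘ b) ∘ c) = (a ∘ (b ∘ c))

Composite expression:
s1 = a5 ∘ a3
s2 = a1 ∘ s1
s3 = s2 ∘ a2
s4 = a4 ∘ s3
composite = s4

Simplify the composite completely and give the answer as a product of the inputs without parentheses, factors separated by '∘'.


a4 ∘ a1 ∘ a5 ∘ a3 ∘ a2

The h-tree's shape is irrelevant; the a-reading-order decides.
(a5 ∘ a3) flattens to a5 ∘ a3
(a1 ∘ (a5 ∘ a3)) flattens to a1 ∘ a5 ∘ a3
((a1 ∘ (a5 ∘ a3)) ∘ a2) flattens to a1 ∘ a5 ∘ a3 ∘ a2
(a4 ∘ ((a1 ∘ (a5 ∘ a3)) ∘ a2)) flattens to a4 ∘ a1 ∘ a5 ∘ a3 ∘ a2


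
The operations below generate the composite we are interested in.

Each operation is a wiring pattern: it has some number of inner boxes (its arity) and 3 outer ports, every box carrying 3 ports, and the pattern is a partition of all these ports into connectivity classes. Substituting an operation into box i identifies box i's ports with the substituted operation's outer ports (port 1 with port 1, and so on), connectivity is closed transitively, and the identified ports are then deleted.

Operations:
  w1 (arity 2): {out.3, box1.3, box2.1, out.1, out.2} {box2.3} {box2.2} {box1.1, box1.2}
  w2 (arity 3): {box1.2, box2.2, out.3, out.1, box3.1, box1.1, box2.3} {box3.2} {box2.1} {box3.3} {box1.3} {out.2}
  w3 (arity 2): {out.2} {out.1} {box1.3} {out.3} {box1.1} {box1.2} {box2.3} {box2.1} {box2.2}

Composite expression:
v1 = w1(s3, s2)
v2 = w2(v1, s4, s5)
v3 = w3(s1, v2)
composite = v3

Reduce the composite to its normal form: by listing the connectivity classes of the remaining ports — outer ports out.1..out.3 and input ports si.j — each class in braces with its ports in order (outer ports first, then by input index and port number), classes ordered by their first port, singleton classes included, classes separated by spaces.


{out.1} {out.2} {out.3} {s1.1} {s1.2} {s1.3} {s2.1, s3.3, s4.2, s4.3, s5.1} {s2.2} {s2.3} {s3.1, s3.2} {s4.1} {s5.2} {s5.3}


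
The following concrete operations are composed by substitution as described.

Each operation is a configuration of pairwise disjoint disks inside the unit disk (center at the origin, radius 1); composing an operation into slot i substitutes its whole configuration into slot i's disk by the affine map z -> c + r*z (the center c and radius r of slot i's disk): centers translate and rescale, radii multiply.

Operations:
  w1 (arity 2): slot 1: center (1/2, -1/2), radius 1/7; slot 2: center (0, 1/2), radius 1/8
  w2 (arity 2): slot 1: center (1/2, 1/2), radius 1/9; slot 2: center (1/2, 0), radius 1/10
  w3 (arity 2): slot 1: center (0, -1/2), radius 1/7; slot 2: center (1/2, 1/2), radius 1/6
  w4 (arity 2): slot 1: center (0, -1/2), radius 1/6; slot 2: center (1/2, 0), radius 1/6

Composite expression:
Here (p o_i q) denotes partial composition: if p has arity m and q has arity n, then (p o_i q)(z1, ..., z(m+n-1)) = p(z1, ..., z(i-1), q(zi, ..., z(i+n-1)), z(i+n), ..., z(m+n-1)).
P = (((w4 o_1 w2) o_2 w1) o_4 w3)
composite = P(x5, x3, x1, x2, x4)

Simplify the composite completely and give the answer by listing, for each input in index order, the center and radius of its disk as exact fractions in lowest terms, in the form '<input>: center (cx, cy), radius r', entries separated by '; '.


x1: center (1/12, -59/120), radius 1/480; x2: center (1/2, -1/12), radius 1/42; x3: center (11/120, -61/120), radius 1/420; x4: center (7/12, 1/12), radius 1/36; x5: center (1/12, -5/12), radius 1/54

Affine substitution under w4: radii multiply and x-centers shift.
x5 passes through 2 substitutions, ending at center (1/12, -5/12), radius 1/54
x3 passes through 3 substitutions, ending at center (11/120, -61/120), radius 1/420
x1 passes through 3 substitutions, ending at center (1/12, -59/120), radius 1/480
x2 passes through 2 substitutions, ending at center (1/2, -1/12), radius 1/42
x4 passes through 2 substitutions, ending at center (7/12, 1/12), radius 1/36


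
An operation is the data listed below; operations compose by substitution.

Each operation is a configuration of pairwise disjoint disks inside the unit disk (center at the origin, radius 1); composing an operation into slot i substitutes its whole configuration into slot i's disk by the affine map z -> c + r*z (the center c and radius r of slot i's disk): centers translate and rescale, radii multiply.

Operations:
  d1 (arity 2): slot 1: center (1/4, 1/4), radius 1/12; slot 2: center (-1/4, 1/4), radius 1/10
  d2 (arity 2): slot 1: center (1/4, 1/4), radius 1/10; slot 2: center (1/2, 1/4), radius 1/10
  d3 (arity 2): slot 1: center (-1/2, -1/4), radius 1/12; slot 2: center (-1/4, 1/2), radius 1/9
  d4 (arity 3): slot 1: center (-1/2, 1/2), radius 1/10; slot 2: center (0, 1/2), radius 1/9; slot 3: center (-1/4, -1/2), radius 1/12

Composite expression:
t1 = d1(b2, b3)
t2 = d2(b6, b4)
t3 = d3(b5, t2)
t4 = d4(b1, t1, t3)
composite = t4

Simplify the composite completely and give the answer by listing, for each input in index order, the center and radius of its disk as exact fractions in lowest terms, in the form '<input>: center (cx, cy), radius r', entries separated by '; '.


b1: center (-1/2, 1/2), radius 1/10; b2: center (1/36, 19/36), radius 1/108; b3: center (-1/36, 19/36), radius 1/90; b4: center (-115/432, -197/432), radius 1/1080; b5: center (-7/24, -25/48), radius 1/144; b6: center (-29/108, -197/432), radius 1/1080

Each b-disk chains the slot maps above it in d4; radii multiply.
input b1: composing its 1 substitution step yields center (-1/2, 1/2), radius 1/10
input b2: composing its 2 substitution steps yields center (1/36, 19/36), radius 1/108
input b3: composing its 2 substitution steps yields center (-1/36, 19/36), radius 1/90
input b5: composing its 2 substitution steps yields center (-7/24, -25/48), radius 1/144
input b6: composing its 3 substitution steps yields center (-29/108, -197/432), radius 1/1080
input b4: composing its 3 substitution steps yields center (-115/432, -197/432), radius 1/1080


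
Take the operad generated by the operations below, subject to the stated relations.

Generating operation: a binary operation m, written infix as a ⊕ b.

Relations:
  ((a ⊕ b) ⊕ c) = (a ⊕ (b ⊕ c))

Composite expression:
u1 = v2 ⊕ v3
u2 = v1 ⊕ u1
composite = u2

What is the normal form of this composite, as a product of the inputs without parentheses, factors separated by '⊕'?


v1 ⊕ v2 ⊕ v3

Under associativity of m, the answer is the v's in reading order.
(v2 ⊕ v3) unparenthesizes to v2 ⊕ v3
(v1 ⊕ (v2 ⊕ v3)) unparenthesizes to v1 ⊕ v2 ⊕ v3


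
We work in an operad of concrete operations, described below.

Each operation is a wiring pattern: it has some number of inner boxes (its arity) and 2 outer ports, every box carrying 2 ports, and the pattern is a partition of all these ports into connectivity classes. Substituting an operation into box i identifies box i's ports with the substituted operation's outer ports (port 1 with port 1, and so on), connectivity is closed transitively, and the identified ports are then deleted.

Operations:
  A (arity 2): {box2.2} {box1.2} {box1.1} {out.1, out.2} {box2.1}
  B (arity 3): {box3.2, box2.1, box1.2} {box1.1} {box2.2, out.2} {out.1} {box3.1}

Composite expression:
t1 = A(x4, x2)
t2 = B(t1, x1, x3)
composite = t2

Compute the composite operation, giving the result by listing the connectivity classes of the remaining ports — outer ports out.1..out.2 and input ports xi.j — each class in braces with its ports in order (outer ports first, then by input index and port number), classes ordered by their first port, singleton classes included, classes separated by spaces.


{out.1} {out.2, x1.2} {x1.1, x3.2} {x2.1} {x2.2} {x3.1} {x4.1} {x4.2}

Two ports join when wires chain via B-identified ports.
A over (x4, x2) gives {out.1, out.2} {x2.1} {x2.2} {x4.1} {x4.2}, out.j being that stage's outer ports
B over (x4, x2, x1, x3) gives {out.1} {out.2, x1.2} {x1.1, x3.2} {x2.1} {x2.2} {x3.1} {x4.1} {x4.2}, out.j being that stage's outer ports


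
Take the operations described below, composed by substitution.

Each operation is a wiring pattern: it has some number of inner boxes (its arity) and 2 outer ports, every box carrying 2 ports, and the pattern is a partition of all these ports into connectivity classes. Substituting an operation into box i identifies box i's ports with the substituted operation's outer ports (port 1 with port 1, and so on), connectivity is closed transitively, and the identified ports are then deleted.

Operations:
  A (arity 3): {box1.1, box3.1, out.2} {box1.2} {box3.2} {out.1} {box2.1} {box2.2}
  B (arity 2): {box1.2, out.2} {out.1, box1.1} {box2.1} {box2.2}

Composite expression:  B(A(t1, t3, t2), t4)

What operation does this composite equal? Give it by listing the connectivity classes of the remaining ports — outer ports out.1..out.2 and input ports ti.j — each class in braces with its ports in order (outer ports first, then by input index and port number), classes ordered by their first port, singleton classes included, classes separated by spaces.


{out.1} {out.2, t1.1, t2.1} {t1.2} {t2.2} {t3.1} {t3.2} {t4.1} {t4.2}

Reachability decides: close wires over B-identified ports.
the subtree at A composes to {out.1} {out.2, t1.1, t2.1} {t1.2} {t2.2} {t3.1} {t3.2} on (t1, t3, t2); out.j = own outer ports
the subtree at B composes to {out.1} {out.2, t1.1, t2.1} {t1.2} {t2.2} {t3.1} {t3.2} {t4.1} {t4.2} on (t1, t3, t2, t4); out.j = own outer ports


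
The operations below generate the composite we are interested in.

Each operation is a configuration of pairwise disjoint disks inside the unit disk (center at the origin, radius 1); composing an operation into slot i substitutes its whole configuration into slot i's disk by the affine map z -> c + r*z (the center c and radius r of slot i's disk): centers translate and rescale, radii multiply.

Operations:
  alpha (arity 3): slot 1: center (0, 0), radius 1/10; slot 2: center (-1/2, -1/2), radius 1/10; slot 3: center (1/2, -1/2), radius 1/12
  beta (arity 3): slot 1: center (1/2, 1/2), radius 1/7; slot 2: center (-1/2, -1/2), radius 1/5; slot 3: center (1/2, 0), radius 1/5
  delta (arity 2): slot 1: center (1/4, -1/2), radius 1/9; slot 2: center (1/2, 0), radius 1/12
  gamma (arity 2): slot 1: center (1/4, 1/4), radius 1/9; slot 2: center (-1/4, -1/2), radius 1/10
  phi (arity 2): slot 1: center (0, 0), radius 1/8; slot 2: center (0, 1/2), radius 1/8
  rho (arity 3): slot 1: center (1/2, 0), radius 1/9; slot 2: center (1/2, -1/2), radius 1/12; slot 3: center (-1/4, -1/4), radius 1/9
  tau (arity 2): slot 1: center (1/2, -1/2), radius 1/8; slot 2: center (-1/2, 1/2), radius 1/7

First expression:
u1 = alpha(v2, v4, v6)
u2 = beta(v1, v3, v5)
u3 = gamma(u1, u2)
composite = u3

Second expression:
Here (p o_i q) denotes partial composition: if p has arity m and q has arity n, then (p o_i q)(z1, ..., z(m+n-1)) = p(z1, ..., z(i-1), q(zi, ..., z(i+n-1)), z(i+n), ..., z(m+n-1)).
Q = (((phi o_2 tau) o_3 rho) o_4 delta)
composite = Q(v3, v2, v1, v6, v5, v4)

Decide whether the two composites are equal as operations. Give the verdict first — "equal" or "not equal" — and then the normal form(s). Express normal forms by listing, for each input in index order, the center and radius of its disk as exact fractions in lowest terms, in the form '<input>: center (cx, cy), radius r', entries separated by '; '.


not equal; first: v1: center (-1/5, -9/20), radius 1/70; v2: center (1/4, 1/4), radius 1/90; v3: center (-3/10, -11/20), radius 1/50; v4: center (7/36, 7/36), radius 1/90; v5: center (-1/5, -1/2), radius 1/50; v6: center (11/36, 7/36), radius 1/108; second: v1: center (-3/56, 9/16), radius 1/504; v2: center (1/16, 7/16), radius 1/64; v3: center (0, 0), radius 1/8; v4: center (-15/224, 125/224), radius 1/504; v5: center (-71/1344, 31/56), radius 1/8064; v6: center (-143/2688, 743/1344), radius 1/6048


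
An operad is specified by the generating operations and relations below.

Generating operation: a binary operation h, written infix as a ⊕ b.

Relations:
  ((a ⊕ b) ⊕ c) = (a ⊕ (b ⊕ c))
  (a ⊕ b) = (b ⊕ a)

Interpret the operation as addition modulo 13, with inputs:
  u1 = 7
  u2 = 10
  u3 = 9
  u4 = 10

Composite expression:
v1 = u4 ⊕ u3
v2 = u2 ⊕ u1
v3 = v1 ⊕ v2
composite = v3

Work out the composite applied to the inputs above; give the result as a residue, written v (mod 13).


(u4 ⊕ u3) = 6
(u2 ⊕ u1) = 4
((u4 ⊕ u3) ⊕ (u2 ⊕ u1)) = 10

10 (mod 13)


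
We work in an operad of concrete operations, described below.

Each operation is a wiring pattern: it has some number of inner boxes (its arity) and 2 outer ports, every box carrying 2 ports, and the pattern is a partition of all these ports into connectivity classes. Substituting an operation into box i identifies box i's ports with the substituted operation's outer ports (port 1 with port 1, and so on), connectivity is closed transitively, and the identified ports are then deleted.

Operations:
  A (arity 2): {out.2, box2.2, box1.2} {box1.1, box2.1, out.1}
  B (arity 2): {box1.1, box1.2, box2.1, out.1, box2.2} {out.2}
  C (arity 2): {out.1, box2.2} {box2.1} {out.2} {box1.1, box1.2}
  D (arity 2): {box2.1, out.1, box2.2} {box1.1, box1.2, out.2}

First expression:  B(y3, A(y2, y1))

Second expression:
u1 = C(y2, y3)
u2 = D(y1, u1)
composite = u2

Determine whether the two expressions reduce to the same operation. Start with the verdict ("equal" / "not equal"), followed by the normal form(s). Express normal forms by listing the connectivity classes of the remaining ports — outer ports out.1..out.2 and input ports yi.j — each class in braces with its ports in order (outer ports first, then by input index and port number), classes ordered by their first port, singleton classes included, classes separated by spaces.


not equal; first: {out.1, y1.1, y1.2, y2.1, y2.2, y3.1, y3.2} {out.2}; second: {out.1, y3.2} {out.2, y1.1, y1.2} {y2.1, y2.2} {y3.1}

The first expression, normalized: {out.1, y1.1, y1.2, y2.1, y2.2, y3.1, y3.2} {out.2}
The second expression, normalized: {out.1, y3.2} {out.2, y1.1, y1.2} {y2.1, y2.2} {y3.1}
The forms do not match — not equal.


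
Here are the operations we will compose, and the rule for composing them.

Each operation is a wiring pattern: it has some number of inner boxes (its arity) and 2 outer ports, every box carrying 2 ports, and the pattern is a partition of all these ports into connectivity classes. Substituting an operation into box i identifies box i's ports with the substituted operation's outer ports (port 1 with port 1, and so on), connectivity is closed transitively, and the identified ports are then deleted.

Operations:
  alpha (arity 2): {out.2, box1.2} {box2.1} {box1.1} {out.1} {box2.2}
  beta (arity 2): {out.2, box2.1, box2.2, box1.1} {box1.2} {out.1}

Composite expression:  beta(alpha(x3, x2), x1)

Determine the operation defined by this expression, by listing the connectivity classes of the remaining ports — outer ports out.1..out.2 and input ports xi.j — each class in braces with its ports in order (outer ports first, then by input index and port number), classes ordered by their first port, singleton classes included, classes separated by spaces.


{out.1} {out.2, x1.1, x1.2} {x2.1} {x2.2} {x3.1} {x3.2}

After gluing at beta, chains via deleted ports link the x-ports.
composing alpha on (x3, x2), with out.j its own outer ports: {out.1} {out.2, x3.2} {x2.1} {x2.2} {x3.1}
composing beta on (x3, x2, x1), with out.j its own outer ports: {out.1} {out.2, x1.1, x1.2} {x2.1} {x2.2} {x3.1} {x3.2}


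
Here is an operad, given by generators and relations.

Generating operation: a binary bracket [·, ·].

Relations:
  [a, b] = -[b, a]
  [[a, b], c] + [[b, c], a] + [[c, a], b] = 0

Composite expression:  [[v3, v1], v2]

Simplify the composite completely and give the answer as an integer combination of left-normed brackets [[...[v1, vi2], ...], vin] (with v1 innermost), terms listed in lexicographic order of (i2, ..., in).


-[[v1, v3], v2]

A multilinear Lie element is pinned by v1-initial words (v1 innermost).
Composite bracket: [[v3, v1], v2]
Full expansion: 4 signed words from ab - ba (2^2 = 4).
The v1-initial words carry the normal form:
  v1v3v2 appears with sign -1, giving the term -[[v1, v3], v2]


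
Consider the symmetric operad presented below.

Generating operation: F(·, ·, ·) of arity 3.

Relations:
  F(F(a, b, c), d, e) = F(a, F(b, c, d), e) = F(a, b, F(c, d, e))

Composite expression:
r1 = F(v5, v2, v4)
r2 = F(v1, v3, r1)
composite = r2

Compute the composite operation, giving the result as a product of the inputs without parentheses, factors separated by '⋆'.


v1 ⋆ v3 ⋆ v5 ⋆ v2 ⋆ v4


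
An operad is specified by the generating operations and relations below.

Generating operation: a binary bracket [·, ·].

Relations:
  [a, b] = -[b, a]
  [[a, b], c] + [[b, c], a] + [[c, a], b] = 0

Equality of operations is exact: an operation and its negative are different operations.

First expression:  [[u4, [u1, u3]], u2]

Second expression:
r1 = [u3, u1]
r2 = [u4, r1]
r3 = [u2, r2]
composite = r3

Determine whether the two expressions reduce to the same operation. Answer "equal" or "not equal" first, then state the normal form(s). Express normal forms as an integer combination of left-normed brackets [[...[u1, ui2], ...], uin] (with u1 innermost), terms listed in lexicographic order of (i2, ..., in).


The first expression, normalized: -[[[u1, u3], u4], u2]
The second expression, normalized: -[[[u1, u3], u4], u2]
The forms coincide; equal.

equal: each reduces to -[[[u1, u3], u4], u2]


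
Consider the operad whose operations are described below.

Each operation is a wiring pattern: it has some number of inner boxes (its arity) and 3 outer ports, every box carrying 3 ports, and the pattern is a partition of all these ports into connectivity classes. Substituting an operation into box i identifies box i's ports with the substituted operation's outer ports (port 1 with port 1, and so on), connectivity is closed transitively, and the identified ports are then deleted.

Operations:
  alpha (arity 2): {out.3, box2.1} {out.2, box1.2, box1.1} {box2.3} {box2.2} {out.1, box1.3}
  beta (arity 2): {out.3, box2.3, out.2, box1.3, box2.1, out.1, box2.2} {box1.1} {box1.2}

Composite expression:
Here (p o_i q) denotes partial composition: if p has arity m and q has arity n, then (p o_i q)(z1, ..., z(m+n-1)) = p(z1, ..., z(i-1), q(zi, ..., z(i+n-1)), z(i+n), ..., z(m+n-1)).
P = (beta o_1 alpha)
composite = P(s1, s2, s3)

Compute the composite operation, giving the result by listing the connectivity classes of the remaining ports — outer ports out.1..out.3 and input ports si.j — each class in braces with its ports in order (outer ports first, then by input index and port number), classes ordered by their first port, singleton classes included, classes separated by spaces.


{out.1, out.2, out.3, s2.1, s3.1, s3.2, s3.3} {s1.1, s1.2} {s1.3} {s2.2} {s2.3}

Reachability decides: close wires over beta-identified ports.
alpha over (s1, s2) gives {out.1, s1.3} {out.2, s1.1, s1.2} {out.3, s2.1} {s2.2} {s2.3}, out.j being that stage's outer ports
beta over (s1, s2, s3) gives {out.1, out.2, out.3, s2.1, s3.1, s3.2, s3.3} {s1.1, s1.2} {s1.3} {s2.2} {s2.3}, out.j being that stage's outer ports


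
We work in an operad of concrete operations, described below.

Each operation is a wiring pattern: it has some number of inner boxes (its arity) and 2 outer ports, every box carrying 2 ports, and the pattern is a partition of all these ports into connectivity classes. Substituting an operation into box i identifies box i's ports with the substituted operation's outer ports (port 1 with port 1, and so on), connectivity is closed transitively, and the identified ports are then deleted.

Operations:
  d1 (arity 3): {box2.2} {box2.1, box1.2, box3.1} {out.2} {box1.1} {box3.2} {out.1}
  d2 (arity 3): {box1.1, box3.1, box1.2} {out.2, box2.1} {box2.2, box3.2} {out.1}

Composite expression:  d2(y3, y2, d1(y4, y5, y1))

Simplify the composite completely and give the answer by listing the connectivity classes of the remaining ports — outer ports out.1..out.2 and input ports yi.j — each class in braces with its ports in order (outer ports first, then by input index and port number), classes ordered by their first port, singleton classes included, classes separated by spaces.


{out.1} {out.2, y2.1} {y1.1, y4.2, y5.1} {y1.2} {y2.2} {y3.1, y3.2} {y4.1} {y5.2}

After gluing at d2, chains via deleted ports link the y-ports.
stage d1: inputs (y4, y5, y1), connectivity {out.1} {out.2} {y1.1, y4.2, y5.1} {y1.2} {y4.1} {y5.2}, out.j its boundary
stage d2: inputs (y3, y2, y4, y5, y1), connectivity {out.1} {out.2, y2.1} {y1.1, y4.2, y5.1} {y1.2} {y2.2} {y3.1, y3.2} {y4.1} {y5.2}, out.j its boundary


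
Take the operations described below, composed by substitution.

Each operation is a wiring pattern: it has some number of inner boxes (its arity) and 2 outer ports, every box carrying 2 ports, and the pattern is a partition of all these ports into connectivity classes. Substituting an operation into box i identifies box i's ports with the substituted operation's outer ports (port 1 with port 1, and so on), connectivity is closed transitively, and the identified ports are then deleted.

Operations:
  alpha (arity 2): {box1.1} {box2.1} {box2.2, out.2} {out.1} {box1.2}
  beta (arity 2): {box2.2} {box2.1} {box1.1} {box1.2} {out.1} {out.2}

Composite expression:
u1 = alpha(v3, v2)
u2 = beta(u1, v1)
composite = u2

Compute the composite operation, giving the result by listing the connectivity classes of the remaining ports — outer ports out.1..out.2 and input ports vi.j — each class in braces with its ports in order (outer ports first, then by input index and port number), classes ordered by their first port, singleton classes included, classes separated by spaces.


{out.1} {out.2} {v1.1} {v1.2} {v2.1} {v2.2} {v3.1} {v3.2}

After gluing at beta, chains via deleted ports link the v-ports.
after alpha, the pattern on (v3, v2) reads {out.1} {out.2, v2.2} {v2.1} {v3.1} {v3.2} (out.j = its outer ports)
after beta, the pattern on (v3, v2, v1) reads {out.1} {out.2} {v1.1} {v1.2} {v2.1} {v2.2} {v3.1} {v3.2} (out.j = its outer ports)


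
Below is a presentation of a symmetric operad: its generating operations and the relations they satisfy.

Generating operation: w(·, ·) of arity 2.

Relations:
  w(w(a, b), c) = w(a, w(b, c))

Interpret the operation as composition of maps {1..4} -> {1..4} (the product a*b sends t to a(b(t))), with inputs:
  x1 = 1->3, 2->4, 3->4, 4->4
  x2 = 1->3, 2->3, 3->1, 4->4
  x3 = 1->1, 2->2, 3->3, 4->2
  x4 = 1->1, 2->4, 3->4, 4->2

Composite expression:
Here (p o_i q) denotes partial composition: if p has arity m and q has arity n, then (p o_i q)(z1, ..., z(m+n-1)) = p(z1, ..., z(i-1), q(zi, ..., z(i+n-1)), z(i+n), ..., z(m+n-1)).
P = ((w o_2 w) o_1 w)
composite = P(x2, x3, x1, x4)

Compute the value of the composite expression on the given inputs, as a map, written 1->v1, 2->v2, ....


1->1, 2->3, 3->3, 4->3

w(x2, x3) = 1->3, 2->3, 3->1, 4->3
w(x1, x4) = 1->3, 2->4, 3->4, 4->4
w(w(x2, x3), w(x1, x4)) = 1->1, 2->3, 3->3, 4->3


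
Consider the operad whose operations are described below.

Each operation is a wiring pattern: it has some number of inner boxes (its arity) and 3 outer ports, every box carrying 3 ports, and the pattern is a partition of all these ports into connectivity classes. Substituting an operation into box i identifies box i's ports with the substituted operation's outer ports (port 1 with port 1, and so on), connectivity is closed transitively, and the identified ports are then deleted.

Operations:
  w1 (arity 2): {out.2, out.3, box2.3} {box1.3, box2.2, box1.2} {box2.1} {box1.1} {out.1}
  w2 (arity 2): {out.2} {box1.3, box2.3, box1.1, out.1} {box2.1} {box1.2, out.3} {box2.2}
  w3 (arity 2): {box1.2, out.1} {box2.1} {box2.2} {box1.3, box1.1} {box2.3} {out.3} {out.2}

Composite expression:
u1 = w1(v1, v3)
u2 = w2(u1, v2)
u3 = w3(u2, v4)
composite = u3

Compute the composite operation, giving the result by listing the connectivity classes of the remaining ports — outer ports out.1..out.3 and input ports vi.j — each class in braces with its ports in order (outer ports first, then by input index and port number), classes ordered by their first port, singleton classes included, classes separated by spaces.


{out.1} {out.2} {out.3} {v1.1} {v1.2, v1.3, v3.2} {v2.1} {v2.2} {v2.3, v3.3} {v3.1} {v4.1} {v4.2} {v4.3}

Substituting into w3 glues patterns; closure does the rest.
composing w1 on (v1, v3), with out.j its own outer ports: {out.1} {out.2, out.3, v3.3} {v1.1} {v1.2, v1.3, v3.2} {v3.1}
composing w2 on (v1, v3, v2), with out.j its own outer ports: {out.1, out.3, v2.3, v3.3} {out.2} {v1.1} {v1.2, v1.3, v3.2} {v2.1} {v2.2} {v3.1}
composing w3 on (v1, v3, v2, v4), with out.j its own outer ports: {out.1} {out.2} {out.3} {v1.1} {v1.2, v1.3, v3.2} {v2.1} {v2.2} {v2.3, v3.3} {v3.1} {v4.1} {v4.2} {v4.3}


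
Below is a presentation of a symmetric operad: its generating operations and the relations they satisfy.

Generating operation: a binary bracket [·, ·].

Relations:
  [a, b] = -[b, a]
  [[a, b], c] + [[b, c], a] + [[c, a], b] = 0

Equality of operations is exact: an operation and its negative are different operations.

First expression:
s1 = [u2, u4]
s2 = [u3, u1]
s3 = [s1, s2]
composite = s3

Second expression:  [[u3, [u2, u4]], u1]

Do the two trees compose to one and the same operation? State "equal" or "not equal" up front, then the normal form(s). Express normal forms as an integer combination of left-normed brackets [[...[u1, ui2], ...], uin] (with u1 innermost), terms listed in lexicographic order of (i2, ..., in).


not equal: they reduce to [[[u1, u3], u2], u4] - [[[u1, u3], u4], u2] and [[[u1, u2], u4], u3] - [[[u1, u3], u2], u4] + [[[u1, u3], u4], u2] - [[[u1, u4], u2], u3]

The first composite normalizes to [[[u1, u3], u2], u4] - [[[u1, u3], u4], u2]
The second composite normalizes to [[[u1, u2], u4], u3] - [[[u1, u3], u2], u4] + [[[u1, u3], u4], u2] - [[[u1, u4], u2], u3]
The forms do not match — not equal.


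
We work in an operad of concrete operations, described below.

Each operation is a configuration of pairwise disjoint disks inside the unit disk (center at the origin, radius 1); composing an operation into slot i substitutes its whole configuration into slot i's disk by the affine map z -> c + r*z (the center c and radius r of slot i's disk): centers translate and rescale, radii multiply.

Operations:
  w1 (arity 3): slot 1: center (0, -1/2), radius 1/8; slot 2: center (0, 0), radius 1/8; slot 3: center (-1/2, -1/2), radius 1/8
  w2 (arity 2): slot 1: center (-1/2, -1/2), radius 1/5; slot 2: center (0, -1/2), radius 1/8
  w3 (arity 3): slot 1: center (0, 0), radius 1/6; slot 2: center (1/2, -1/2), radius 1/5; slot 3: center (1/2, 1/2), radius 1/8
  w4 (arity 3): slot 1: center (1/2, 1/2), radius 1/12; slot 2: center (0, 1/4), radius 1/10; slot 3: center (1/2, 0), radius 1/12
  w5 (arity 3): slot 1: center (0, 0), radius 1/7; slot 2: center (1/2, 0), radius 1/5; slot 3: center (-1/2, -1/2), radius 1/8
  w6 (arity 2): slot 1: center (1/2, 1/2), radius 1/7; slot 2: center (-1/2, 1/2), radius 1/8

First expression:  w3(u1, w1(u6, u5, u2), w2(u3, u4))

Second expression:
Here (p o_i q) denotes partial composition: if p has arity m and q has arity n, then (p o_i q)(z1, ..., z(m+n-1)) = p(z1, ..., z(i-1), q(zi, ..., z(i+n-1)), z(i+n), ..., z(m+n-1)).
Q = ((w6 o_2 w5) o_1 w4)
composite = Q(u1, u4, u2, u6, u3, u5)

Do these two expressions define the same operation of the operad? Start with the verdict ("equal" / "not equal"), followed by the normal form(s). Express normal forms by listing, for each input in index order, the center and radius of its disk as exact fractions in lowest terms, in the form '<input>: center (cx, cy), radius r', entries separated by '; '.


not equal; the first gives u1: center (0, 0), radius 1/6; u2: center (2/5, -3/5), radius 1/40; u3: center (7/16, 7/16), radius 1/40; u4: center (1/2, 7/16), radius 1/64; u5: center (1/2, -1/2), radius 1/40; u6: center (1/2, -3/5), radius 1/40 and the second u1: center (4/7, 4/7), radius 1/84; u2: center (4/7, 1/2), radius 1/84; u3: center (-7/16, 1/2), radius 1/40; u4: center (1/2, 15/28), radius 1/70; u5: center (-9/16, 7/16), radius 1/64; u6: center (-1/2, 1/2), radius 1/56

The first composite normalizes to u1: center (0, 0), radius 1/6; u2: center (2/5, -3/5), radius 1/40; u3: center (7/16, 7/16), radius 1/40; u4: center (1/2, 7/16), radius 1/64; u5: center (1/2, -1/2), radius 1/40; u6: center (1/2, -3/5), radius 1/40
The second composite normalizes to u1: center (4/7, 4/7), radius 1/84; u2: center (4/7, 1/2), radius 1/84; u3: center (-7/16, 1/2), radius 1/40; u4: center (1/2, 15/28), radius 1/70; u5: center (-9/16, 7/16), radius 1/64; u6: center (-1/2, 1/2), radius 1/56
The forms do not match — not equal.


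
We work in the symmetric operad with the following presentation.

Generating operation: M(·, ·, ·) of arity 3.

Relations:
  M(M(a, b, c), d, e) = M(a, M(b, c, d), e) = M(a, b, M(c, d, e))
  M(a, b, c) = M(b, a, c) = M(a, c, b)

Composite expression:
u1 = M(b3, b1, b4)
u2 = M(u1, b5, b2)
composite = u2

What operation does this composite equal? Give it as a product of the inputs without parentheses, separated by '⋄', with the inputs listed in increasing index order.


b1 ⋄ b2 ⋄ b3 ⋄ b4 ⋄ b5

Both nesting and order wash out for M; what remains is which b's occur.
M(b3, b1, b4) linearizes to b3 ⋄ b1 ⋄ b4
M(M(b3, b1, b4), b5, b2) linearizes to b3 ⋄ b1 ⋄ b4 ⋄ b5 ⋄ b2
the factors in increasing index order: b1 ⋄ b2 ⋄ b3 ⋄ b4 ⋄ b5


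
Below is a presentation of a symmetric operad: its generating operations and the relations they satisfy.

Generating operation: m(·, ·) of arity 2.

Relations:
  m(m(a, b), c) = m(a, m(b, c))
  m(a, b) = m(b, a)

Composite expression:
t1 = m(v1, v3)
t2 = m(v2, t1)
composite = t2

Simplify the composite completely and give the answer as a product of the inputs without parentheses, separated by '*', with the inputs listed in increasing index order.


Both nesting and order wash out for m; what remains is which v's occur.
m(v1, v3) unparenthesizes to v1 * v3
m(v2, m(v1, v3)) unparenthesizes to v2 * v1 * v3
sorting the factors by input index: v1 * v2 * v3

v1 * v2 * v3


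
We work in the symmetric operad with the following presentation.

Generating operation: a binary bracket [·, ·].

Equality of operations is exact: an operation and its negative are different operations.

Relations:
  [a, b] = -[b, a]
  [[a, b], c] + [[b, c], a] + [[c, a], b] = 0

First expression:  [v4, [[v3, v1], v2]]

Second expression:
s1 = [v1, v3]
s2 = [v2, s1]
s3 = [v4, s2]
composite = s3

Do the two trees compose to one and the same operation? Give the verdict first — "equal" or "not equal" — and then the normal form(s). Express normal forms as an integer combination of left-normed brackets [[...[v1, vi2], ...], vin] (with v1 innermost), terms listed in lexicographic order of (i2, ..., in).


equal; both compose to [[[v1, v3], v2], v4]

Reducing the first expression gives [[[v1, v3], v2], v4]
Reducing the second expression gives [[[v1, v3], v2], v4]
Both agree, so they are equal.


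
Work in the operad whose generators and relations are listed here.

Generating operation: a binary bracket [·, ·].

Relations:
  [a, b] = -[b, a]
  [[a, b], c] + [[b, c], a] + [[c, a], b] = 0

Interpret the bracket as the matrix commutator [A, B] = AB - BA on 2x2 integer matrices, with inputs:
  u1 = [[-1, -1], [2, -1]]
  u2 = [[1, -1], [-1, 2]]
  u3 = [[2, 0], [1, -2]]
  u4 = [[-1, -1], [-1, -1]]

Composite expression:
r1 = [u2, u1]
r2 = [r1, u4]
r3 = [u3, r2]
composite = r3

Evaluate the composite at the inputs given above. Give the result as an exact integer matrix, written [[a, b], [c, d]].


[[-6, 24], [26, 6]]

[u2, u1] = [[-3, 1], [2, 3]]
[[u2, u1], u4] = [[1, 6], [-6, -1]]
[u3, [[u2, u1], u4]] = [[-6, 24], [26, 6]]


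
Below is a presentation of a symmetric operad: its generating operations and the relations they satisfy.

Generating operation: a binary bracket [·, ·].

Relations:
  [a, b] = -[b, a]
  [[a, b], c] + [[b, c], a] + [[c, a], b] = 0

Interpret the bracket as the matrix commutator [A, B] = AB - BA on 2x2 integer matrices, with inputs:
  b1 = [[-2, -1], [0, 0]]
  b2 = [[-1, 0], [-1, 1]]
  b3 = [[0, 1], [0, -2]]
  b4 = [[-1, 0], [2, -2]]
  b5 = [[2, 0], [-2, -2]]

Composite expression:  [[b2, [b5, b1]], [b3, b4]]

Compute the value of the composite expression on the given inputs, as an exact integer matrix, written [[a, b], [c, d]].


[[-20, -24], [16, 20]]

[b5, b1] = [[-2, -4], [4, 2]]
[b2, [b5, b1]] = [[-4, 8], [12, 4]]
[b3, b4] = [[2, -1], [-4, -2]]
[[b2, [b5, b1]], [b3, b4]] = [[-20, -24], [16, 20]]


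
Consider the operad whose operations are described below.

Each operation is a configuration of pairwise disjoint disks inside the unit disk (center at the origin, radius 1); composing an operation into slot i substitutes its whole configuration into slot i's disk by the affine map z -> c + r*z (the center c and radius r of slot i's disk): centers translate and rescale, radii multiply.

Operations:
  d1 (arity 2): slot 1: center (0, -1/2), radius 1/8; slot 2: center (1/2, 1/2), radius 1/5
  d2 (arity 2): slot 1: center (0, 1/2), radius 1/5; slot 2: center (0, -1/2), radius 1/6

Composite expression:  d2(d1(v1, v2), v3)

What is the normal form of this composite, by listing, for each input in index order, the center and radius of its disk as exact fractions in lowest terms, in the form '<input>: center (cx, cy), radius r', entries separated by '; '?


v1: center (0, 2/5), radius 1/40; v2: center (1/10, 3/5), radius 1/25; v3: center (0, -1/2), radius 1/6


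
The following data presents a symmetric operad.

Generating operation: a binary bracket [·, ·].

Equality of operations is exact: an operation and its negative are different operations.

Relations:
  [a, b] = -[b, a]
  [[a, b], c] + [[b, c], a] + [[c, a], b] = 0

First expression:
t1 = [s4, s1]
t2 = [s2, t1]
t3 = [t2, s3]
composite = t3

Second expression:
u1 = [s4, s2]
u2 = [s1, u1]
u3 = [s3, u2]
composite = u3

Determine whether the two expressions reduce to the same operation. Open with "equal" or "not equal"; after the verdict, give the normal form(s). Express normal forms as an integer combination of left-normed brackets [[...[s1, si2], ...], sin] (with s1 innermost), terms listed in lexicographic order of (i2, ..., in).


not equal; the first gives [[[s1, s4], s2], s3] and the second [[[s1, s2], s4], s3] - [[[s1, s4], s2], s3]


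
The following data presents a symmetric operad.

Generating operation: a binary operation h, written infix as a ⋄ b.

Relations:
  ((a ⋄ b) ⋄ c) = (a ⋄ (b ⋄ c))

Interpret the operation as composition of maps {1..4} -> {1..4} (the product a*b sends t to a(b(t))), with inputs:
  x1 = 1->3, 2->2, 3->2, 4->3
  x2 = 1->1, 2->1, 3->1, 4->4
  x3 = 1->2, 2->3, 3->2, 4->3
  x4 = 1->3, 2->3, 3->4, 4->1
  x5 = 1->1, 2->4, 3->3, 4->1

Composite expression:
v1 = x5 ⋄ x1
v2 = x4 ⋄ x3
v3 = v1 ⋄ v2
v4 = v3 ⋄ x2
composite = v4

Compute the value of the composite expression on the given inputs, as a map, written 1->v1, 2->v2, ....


1->4, 2->4, 3->4, 4->3


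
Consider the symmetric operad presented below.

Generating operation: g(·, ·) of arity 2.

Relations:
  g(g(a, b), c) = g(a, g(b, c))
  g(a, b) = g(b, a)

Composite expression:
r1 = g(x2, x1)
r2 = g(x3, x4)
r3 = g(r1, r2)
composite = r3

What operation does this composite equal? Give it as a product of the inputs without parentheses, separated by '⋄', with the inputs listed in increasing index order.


x1 ⋄ x2 ⋄ x3 ⋄ x4

Any arrangement under g is one operation, so sort the x-inputs.
g(x2, x1) linearizes to x2 ⋄ x1
g(x3, x4) linearizes to x3 ⋄ x4
g(g(x2, x1), g(x3, x4)) linearizes to x2 ⋄ x1 ⋄ x3 ⋄ x4
commutativity sorts the factors: x1 ⋄ x2 ⋄ x3 ⋄ x4


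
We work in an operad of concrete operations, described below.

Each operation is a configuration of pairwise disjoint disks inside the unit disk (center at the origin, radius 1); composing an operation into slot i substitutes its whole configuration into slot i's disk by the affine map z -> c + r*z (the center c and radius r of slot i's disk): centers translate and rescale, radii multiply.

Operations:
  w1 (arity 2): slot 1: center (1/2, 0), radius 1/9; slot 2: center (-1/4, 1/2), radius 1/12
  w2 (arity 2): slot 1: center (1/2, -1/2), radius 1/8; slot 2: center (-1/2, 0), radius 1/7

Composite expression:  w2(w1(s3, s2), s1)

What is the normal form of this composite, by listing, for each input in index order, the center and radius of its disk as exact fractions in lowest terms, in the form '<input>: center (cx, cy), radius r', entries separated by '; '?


s1: center (-1/2, 0), radius 1/7; s2: center (15/32, -7/16), radius 1/96; s3: center (9/16, -1/2), radius 1/72


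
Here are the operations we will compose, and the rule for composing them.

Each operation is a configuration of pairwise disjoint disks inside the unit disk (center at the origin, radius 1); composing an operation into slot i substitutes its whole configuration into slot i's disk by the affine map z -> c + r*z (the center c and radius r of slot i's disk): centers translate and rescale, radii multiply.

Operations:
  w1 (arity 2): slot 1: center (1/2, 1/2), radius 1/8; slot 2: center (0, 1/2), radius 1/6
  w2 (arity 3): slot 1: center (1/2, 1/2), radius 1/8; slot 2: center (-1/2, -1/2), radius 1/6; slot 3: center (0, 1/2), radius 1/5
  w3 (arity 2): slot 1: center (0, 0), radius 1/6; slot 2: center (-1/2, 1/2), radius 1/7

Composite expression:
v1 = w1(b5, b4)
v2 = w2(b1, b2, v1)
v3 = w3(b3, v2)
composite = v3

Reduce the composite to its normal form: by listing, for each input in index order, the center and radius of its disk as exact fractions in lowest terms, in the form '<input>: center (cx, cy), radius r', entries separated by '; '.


b1: center (-3/7, 4/7), radius 1/56; b2: center (-4/7, 3/7), radius 1/42; b3: center (0, 0), radius 1/6; b4: center (-1/2, 41/70), radius 1/210; b5: center (-17/35, 41/70), radius 1/280
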